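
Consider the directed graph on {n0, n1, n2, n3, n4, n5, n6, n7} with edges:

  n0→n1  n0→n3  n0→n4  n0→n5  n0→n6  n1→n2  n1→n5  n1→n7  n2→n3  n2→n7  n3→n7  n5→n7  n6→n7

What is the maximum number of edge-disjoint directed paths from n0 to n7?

4

Assign every edge capacity 1; by Menger, the answer equals the max flow.
Path n0→n1→n7 (+1); total 1.
Path n0→n3→n7 (+1); total 2.
Path n0→n5→n7 (+1); total 3.
Path n0→n6→n7 (+1); total 4.
No residual n0→n7 path; max flow = 4.
Certifying cut of size 4: {n0→n1, n0→n3, n0→n5, n0→n6}.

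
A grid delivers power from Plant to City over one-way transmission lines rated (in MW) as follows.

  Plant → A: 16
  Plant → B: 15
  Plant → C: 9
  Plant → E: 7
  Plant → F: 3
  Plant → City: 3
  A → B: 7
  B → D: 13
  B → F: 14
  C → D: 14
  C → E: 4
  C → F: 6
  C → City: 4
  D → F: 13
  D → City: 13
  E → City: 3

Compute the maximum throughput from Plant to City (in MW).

23

Augment Plant→City: bottleneck 3, flow now 3.
Augment Plant→C→City: bottleneck 4, flow now 7.
Augment Plant→E→City: bottleneck 3, flow now 10.
Augment Plant→B→D→City: bottleneck 13, flow now 23.
No augmenting path remains; maximum flow = 23.
In the residual graph, reachable from Plant: {Plant, A, B, C, D, E, F}.
Min-cut edges: Plant→City (3), C→City (4), D→City (13), E→City (3); capacity 3 + 4 + 13 + 3 = 23.
This cut is saturated, so no flow can exceed 23.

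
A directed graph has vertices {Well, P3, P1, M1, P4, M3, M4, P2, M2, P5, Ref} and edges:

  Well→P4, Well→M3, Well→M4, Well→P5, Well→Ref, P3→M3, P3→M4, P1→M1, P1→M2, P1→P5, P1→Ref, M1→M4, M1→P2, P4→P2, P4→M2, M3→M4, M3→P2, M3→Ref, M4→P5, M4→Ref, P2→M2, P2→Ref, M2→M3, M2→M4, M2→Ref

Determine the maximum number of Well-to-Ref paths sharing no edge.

Assign every edge capacity 1; by Menger, the answer equals the max flow.
Path Well→Ref (+1); total 1.
Path Well→M3→Ref (+1); total 2.
Path Well→M4→Ref (+1); total 3.
Path Well→P4→P2→Ref (+1); total 4.
No residual Well→Ref path; max flow = 4.
Certifying cut of size 4: {Well→M3, Well→M4, Well→P4, Well→Ref}.

4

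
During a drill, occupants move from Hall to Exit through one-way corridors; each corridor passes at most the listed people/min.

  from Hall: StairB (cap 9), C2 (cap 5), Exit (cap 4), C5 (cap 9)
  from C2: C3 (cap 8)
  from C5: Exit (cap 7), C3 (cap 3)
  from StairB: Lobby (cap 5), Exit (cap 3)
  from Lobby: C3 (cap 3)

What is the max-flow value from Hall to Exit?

Augment Hall→Exit: bottleneck 4, flow now 4.
Augment Hall→C5→Exit: bottleneck 7, flow now 11.
Augment Hall→StairB→Exit: bottleneck 3, flow now 14.
No augmenting path remains; maximum flow = 14.
In the residual graph, reachable from Hall: {Hall, C2, C5, StairB, Lobby, C3}.
Min-cut edges: Hall→Exit (4), C5→Exit (7), StairB→Exit (3); capacity 4 + 7 + 3 = 14.
This cut is saturated, so no flow can exceed 14.

14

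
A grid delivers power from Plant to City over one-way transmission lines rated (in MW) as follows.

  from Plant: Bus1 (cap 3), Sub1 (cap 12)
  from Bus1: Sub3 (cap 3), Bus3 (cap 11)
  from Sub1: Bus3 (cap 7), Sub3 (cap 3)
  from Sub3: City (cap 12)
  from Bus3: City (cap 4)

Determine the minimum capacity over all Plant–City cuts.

Augment Plant→Bus1→Sub3→City: bottleneck 3, flow now 3.
Augment Plant→Sub1→Sub3→City: bottleneck 3, flow now 6.
Augment Plant→Sub1→Bus3→City: bottleneck 4, flow now 10.
No augmenting path remains; maximum flow = 10.
By max-flow min-cut, the minimum cut capacity equals the max flow.
In the residual graph, reachable from Plant: {Plant, Sub1, Bus3}.
Min-cut edges: Plant→Bus1 (3), Sub1→Sub3 (3), Bus3→City (4); capacity 3 + 3 + 4 = 10.

10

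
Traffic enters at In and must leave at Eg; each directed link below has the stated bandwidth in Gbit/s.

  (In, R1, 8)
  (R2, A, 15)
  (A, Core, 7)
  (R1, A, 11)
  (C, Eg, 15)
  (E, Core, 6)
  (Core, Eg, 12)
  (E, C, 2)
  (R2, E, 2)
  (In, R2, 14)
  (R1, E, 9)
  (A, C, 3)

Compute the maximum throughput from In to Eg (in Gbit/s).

Augment In→R2→E→Core→Eg: bottleneck 2, flow now 2.
Augment In→R2→A→Core→Eg: bottleneck 7, flow now 9.
Augment In→R2→A→C→Eg: bottleneck 3, flow now 12.
Augment In→R1→E→Core→Eg: bottleneck 3, flow now 15.
Augment In→R1→E→C→Eg: bottleneck 2, flow now 17.
No augmenting path remains; maximum flow = 17.
In the residual graph, reachable from In: {In, R2, R1, E, A, Core}.
Min-cut edges: E→C (2), A→C (3), Core→Eg (12); capacity 2 + 3 + 12 = 17.
This cut is saturated, so no flow can exceed 17.

17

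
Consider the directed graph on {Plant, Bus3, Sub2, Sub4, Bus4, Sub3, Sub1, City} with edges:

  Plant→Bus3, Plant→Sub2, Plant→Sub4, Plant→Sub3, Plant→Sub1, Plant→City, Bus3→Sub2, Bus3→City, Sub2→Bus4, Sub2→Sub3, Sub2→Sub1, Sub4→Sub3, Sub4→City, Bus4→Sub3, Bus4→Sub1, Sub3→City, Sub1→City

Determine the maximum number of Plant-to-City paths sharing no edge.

Assign every edge capacity 1; by Menger, the answer equals the max flow.
Path Plant→City (+1); total 1.
Path Plant→Bus3→City (+1); total 2.
Path Plant→Sub4→City (+1); total 3.
Path Plant→Sub3→City (+1); total 4.
Path Plant→Sub1→City (+1); total 5.
No residual Plant→City path; max flow = 5.
Certifying cut of size 5: {Plant→Bus3, Plant→City, Plant→Sub4, Sub1→City, Sub3→City}.

5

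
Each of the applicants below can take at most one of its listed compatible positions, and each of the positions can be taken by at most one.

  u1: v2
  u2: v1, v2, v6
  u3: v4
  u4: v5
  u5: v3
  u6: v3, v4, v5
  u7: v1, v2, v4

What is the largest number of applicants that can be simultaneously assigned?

6

Unit-capacity flow: source→left, listed edges, right→sink; max matching = max flow.
Augmenting path u1→v2 (+1); matched 1.
Augmenting path u2→v1 (+1); matched 2.
Augmenting path u3→v4 (+1); matched 3.
Augmenting path u4→v5 (+1); matched 4.
Augmenting path u5→v3 (+1); matched 5.
Augmenting path u7→v1→u2→v6 (+1); matched 6.
No augmenting path remains; maximum matching = 6.
König certificate: {u1, u2, u7, v3, v4, v5} is a vertex cover of size 6 (every listed pair touches it), so no matching can be larger.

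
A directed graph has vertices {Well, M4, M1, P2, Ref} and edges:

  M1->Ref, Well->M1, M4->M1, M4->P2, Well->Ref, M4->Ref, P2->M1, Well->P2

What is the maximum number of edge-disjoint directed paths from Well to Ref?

2

Assign every edge capacity 1; by Menger, the answer equals the max flow.
Path Well→Ref (+1); total 1.
Path Well→M1→Ref (+1); total 2.
No residual Well→Ref path; max flow = 2.
Certifying cut of size 2: {M1→Ref, Well→Ref}.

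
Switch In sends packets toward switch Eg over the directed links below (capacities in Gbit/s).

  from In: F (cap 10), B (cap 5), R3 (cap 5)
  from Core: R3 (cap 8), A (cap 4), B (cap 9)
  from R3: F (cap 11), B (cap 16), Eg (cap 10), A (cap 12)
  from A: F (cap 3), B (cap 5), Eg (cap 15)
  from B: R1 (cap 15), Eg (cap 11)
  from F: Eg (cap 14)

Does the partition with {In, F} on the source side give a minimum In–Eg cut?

No — its capacity is 24, but the minimum cut has capacity 20.

Given cut capacity: 5 + 5 + 14 = 24.
Augment In→R3→Eg: bottleneck 5, flow now 5.
Augment In→B→Eg: bottleneck 5, flow now 10.
Augment In→F→Eg: bottleneck 10, flow now 20.
No augmenting path remains; maximum flow = 20.
In the residual graph, reachable from In: {In}.
Min-cut edges: In→R3 (5), In→B (5), In→F (10); capacity 5 + 5 + 10 = 20.
Cut capacity 24 exceeds the max flow 20, so it is not minimum.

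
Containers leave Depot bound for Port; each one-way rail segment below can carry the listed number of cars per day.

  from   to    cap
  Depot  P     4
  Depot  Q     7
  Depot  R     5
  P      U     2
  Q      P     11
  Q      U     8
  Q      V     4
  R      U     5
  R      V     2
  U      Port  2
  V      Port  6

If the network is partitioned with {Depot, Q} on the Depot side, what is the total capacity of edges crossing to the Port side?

Edges leaving {Depot, Q}: Depot→P (4), Depot→R (5), Q→P (11), Q→U (8), Q→V (4).
Cut capacity = 4 + 5 + 11 + 8 + 4 = 32.

32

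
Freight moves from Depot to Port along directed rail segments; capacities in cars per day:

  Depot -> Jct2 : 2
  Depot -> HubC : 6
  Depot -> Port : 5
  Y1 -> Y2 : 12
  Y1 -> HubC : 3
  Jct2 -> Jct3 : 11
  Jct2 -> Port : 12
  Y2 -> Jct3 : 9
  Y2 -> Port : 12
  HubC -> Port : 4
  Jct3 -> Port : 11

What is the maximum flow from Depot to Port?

Augment Depot→Port: bottleneck 5, flow now 5.
Augment Depot→Jct2→Port: bottleneck 2, flow now 7.
Augment Depot→HubC→Port: bottleneck 4, flow now 11.
No augmenting path remains; maximum flow = 11.
In the residual graph, reachable from Depot: {Depot, HubC}.
Min-cut edges: Depot→Jct2 (2), Depot→Port (5), HubC→Port (4); capacity 2 + 5 + 4 = 11.
This cut is saturated, so no flow can exceed 11.

11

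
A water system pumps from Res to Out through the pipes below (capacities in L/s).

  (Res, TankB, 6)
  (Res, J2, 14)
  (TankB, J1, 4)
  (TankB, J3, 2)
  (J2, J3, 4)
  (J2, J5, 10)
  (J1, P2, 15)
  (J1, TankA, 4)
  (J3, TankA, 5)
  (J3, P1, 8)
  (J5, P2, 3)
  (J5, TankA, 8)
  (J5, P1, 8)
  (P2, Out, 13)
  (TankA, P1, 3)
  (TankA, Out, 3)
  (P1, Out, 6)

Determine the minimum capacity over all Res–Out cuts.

16

Augment Res→TankB→J1→P2→Out: bottleneck 4, flow now 4.
Augment Res→TankB→J3→TankA→Out: bottleneck 2, flow now 6.
Augment Res→J2→J3→TankA→Out: bottleneck 1, flow now 7.
Augment Res→J2→J3→P1→Out: bottleneck 3, flow now 10.
Augment Res→J2→J5→P2→Out: bottleneck 3, flow now 13.
Augment Res→J2→J5→P1→Out: bottleneck 3, flow now 16.
No augmenting path remains; maximum flow = 16.
By max-flow min-cut, the minimum cut capacity equals the max flow.
In the residual graph, reachable from Res: {Res, TankB, J2, J3, J5, TankA, P1}.
Min-cut edges: TankB→J1 (4), J5→P2 (3), TankA→Out (3), P1→Out (6); capacity 4 + 3 + 3 + 6 = 16.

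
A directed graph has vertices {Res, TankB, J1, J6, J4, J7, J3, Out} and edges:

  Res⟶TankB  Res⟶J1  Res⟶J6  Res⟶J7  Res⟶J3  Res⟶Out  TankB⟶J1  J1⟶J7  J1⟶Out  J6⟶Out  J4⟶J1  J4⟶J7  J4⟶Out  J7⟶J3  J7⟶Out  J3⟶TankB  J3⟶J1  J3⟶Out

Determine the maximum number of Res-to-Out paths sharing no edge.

Assign every edge capacity 1; by Menger, the answer equals the max flow.
Path Res→Out (+1); total 1.
Path Res→J1→Out (+1); total 2.
Path Res→J6→Out (+1); total 3.
Path Res→J7→Out (+1); total 4.
Path Res→J3→Out (+1); total 5.
No residual Res→Out path; max flow = 5.
Certifying cut of size 5: {J1→Out, J3→Out, J7→Out, Res→J6, Res→Out}.

5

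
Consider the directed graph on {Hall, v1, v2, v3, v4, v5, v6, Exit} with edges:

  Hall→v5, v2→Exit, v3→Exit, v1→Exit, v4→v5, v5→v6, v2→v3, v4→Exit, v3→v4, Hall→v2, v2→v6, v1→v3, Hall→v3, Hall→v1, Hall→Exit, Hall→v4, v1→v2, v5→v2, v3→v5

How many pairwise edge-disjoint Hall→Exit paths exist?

5

Assign every edge capacity 1; by Menger, the answer equals the max flow.
Path Hall→Exit (+1); total 1.
Path Hall→v1→Exit (+1); total 2.
Path Hall→v2→Exit (+1); total 3.
Path Hall→v3→Exit (+1); total 4.
Path Hall→v4→Exit (+1); total 5.
No residual Hall→Exit path; max flow = 5.
Certifying cut of size 5: {Hall→Exit, Hall→v1, v2→Exit, v3→Exit, v4→Exit}.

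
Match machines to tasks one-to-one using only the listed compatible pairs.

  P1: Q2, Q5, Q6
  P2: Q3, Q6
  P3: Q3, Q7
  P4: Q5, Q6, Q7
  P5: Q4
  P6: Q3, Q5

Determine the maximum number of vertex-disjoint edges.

6

Unit-capacity flow: source→left, listed edges, right→sink; max matching = max flow.
Augmenting path P1→Q2 (+1); matched 1.
Augmenting path P2→Q3 (+1); matched 2.
Augmenting path P3→Q7 (+1); matched 3.
Augmenting path P4→Q5 (+1); matched 4.
Augmenting path P5→Q4 (+1); matched 5.
Augmenting path P6→Q3→P2→Q6 (+1); matched 6.
No augmenting path remains; maximum matching = 6.
König certificate: {P1, P2, P3, P4, P5, P6} is a vertex cover of size 6 (every listed pair touches it), so no matching can be larger.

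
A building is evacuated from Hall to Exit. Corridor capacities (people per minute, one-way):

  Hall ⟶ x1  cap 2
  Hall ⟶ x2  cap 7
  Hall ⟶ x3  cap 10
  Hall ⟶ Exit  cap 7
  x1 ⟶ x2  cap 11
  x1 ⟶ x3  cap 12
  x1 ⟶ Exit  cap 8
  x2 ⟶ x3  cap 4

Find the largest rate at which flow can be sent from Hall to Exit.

Augment Hall→Exit: bottleneck 7, flow now 7.
Augment Hall→x1→Exit: bottleneck 2, flow now 9.
No augmenting path remains; maximum flow = 9.
In the residual graph, reachable from Hall: {Hall, x2, x3}.
Min-cut edges: Hall→x1 (2), Hall→Exit (7); capacity 2 + 7 = 9.
This cut is saturated, so no flow can exceed 9.

9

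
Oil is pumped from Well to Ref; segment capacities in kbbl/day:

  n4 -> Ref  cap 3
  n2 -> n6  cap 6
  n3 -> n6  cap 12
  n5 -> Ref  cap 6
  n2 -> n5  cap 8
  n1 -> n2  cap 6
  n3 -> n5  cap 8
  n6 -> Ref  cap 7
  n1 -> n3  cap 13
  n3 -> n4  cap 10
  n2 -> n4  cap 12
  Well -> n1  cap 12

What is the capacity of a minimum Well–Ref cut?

12

Augment Well→n1→n2→n4→Ref: bottleneck 3, flow now 3.
Augment Well→n1→n2→n5→Ref: bottleneck 3, flow now 6.
Augment Well→n1→n3→n5→Ref: bottleneck 3, flow now 9.
Augment Well→n1→n3→n6→Ref: bottleneck 3, flow now 12.
No augmenting path remains; maximum flow = 12.
By max-flow min-cut, the minimum cut capacity equals the max flow.
In the residual graph, reachable from Well: {Well}.
Min-cut edges: Well→n1 (12); capacity 12 = 12.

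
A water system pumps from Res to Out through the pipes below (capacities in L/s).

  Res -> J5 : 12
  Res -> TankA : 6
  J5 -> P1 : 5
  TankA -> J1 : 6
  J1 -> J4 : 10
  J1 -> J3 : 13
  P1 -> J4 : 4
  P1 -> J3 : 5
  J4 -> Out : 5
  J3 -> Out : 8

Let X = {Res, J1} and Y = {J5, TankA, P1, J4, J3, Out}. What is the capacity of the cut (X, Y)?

41

Edges leaving {Res, J1}: Res→J5 (12), Res→TankA (6), J1→J4 (10), J1→J3 (13).
Cut capacity = 12 + 6 + 10 + 13 = 41.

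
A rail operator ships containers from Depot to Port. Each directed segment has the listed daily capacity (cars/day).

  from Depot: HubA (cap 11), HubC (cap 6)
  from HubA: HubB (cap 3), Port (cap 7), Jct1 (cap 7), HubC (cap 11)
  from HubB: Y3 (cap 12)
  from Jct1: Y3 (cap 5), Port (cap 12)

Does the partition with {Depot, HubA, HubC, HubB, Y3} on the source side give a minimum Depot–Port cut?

Given cut capacity: 7 + 7 = 14.
Augment Depot→HubA→Port: bottleneck 7, flow now 7.
Augment Depot→HubA→Jct1→Port: bottleneck 4, flow now 11.
No augmenting path remains; maximum flow = 11.
In the residual graph, reachable from Depot: {Depot, HubC}.
Min-cut edges: Depot→HubA (11); capacity 11 = 11.
Cut capacity 14 exceeds the max flow 11, so it is not minimum.

No — its capacity is 14, but the minimum cut has capacity 11.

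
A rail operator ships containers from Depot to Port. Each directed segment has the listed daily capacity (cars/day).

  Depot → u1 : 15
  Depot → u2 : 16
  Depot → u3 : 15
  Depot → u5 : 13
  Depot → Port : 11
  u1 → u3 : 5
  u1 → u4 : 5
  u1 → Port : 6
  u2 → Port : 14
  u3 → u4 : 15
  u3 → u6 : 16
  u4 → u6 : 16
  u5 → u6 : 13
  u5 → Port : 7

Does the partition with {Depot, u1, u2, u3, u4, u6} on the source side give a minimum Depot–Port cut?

Given cut capacity: 13 + 11 + 6 + 14 = 44.
Augment Depot→Port: bottleneck 11, flow now 11.
Augment Depot→u1→Port: bottleneck 6, flow now 17.
Augment Depot→u2→Port: bottleneck 14, flow now 31.
Augment Depot→u5→Port: bottleneck 7, flow now 38.
No augmenting path remains; maximum flow = 38.
In the residual graph, reachable from Depot: {Depot, u1, u2, u3, u4, u5, u6}.
Min-cut edges: Depot→Port (11), u1→Port (6), u2→Port (14), u5→Port (7); capacity 11 + 6 + 14 + 7 = 38.
Cut capacity 44 exceeds the max flow 38, so it is not minimum.

No — its capacity is 44, but the minimum cut has capacity 38.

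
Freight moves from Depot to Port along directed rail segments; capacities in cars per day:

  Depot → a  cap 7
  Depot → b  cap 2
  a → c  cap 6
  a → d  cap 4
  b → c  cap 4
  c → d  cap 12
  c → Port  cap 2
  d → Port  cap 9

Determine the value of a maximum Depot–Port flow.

Augment Depot→a→c→Port: bottleneck 2, flow now 2.
Augment Depot→a→d→Port: bottleneck 4, flow now 6.
Augment Depot→a→c→d→Port: bottleneck 1, flow now 7.
Augment Depot→b→c→d→Port: bottleneck 2, flow now 9.
No augmenting path remains; maximum flow = 9.
In the residual graph, reachable from Depot: {Depot}.
Min-cut edges: Depot→a (7), Depot→b (2); capacity 7 + 2 = 9.
This cut is saturated, so no flow can exceed 9.

9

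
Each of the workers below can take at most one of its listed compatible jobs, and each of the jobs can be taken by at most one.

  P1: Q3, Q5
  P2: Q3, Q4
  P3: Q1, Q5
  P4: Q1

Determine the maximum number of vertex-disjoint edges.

Unit-capacity flow: source→left, listed edges, right→sink; max matching = max flow.
Augmenting path P1→Q3 (+1); matched 1.
Augmenting path P2→Q4 (+1); matched 2.
Augmenting path P3→Q1 (+1); matched 3.
Augmenting path P4→Q1→P3→Q5 (+1); matched 4.
No augmenting path remains; maximum matching = 4.
König certificate: {P1, P2, P3, P4} is a vertex cover of size 4 (every listed pair touches it), so no matching can be larger.

4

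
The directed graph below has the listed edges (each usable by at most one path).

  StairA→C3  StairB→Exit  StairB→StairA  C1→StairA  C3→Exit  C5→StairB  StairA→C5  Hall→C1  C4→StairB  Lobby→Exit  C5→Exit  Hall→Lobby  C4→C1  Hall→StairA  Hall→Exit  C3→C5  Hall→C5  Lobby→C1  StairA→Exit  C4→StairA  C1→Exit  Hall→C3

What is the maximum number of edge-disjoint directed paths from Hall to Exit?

6

Assign every edge capacity 1; by Menger, the answer equals the max flow.
Path Hall→Exit (+1); total 1.
Path Hall→C1→Exit (+1); total 2.
Path Hall→StairA→Exit (+1); total 3.
Path Hall→C5→Exit (+1); total 4.
Path Hall→C3→Exit (+1); total 5.
Path Hall→Lobby→Exit (+1); total 6.
No residual Hall→Exit path; max flow = 6.
Certifying cut of size 6: {Hall→C1, Hall→C3, Hall→C5, Hall→Exit, Hall→Lobby, Hall→StairA}.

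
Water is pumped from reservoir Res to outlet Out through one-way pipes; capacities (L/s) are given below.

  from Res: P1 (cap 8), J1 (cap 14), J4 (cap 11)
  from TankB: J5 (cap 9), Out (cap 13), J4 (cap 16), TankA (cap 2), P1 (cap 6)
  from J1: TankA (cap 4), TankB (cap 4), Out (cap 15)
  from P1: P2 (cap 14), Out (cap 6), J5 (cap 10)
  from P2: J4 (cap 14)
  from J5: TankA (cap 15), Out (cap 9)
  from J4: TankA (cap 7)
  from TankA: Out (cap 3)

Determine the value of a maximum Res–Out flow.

25

Augment Res→J1→Out: bottleneck 14, flow now 14.
Augment Res→P1→Out: bottleneck 6, flow now 20.
Augment Res→P1→J5→Out: bottleneck 2, flow now 22.
Augment Res→J4→TankA→Out: bottleneck 3, flow now 25.
No augmenting path remains; maximum flow = 25.
In the residual graph, reachable from Res: {Res, J4, TankA}.
Min-cut edges: Res→J1 (14), Res→P1 (8), TankA→Out (3); capacity 14 + 8 + 3 = 25.
This cut is saturated, so no flow can exceed 25.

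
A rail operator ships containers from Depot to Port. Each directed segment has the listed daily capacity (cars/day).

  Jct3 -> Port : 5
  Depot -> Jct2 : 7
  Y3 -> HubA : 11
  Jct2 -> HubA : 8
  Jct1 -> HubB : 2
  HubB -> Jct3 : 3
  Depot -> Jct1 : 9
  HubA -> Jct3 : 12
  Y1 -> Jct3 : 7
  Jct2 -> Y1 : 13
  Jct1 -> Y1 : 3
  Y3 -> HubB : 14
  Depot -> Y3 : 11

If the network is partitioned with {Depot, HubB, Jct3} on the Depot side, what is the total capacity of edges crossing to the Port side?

Edges leaving {Depot, HubB, Jct3}: Depot→Jct1 (9), Depot→Jct2 (7), Depot→Y3 (11), Jct3→Port (5).
Cut capacity = 9 + 7 + 11 + 5 = 32.

32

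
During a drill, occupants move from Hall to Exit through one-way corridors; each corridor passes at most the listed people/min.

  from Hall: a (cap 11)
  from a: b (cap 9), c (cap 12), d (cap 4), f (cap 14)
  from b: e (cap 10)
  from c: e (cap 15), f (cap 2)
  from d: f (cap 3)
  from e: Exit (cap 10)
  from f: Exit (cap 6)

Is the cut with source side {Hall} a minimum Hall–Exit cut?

Given cut capacity: 11 = 11.
Augment Hall→a→f→Exit: bottleneck 6, flow now 6.
Augment Hall→a→b→e→Exit: bottleneck 5, flow now 11.
No augmenting path remains; maximum flow = 11.
Cut capacity 11 equals the max flow, so it is a minimum cut.

Yes — it is a minimum cut (capacity 11).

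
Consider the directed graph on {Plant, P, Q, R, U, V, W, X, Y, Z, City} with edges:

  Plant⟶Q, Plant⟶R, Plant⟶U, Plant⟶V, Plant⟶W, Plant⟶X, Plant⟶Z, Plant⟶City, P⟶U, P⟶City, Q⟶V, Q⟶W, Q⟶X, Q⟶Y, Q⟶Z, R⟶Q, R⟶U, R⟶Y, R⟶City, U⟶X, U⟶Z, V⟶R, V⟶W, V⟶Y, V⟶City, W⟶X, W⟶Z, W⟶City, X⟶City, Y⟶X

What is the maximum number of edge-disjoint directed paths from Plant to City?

Assign every edge capacity 1; by Menger, the answer equals the max flow.
Path Plant→City (+1); total 1.
Path Plant→R→City (+1); total 2.
Path Plant→V→City (+1); total 3.
Path Plant→W→City (+1); total 4.
Path Plant→X→City (+1); total 5.
No residual Plant→City path; max flow = 5.
Certifying cut of size 5: {Plant→City, R→City, V→City, W→City, X→City}.

5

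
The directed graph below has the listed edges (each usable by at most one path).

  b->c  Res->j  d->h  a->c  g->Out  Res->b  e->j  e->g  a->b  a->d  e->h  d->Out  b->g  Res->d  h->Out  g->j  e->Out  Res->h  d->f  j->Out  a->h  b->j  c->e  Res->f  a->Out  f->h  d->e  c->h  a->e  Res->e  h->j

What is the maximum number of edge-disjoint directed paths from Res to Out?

Assign every edge capacity 1; by Menger, the answer equals the max flow.
Path Res→d→Out (+1); total 1.
Path Res→e→Out (+1); total 2.
Path Res→h→Out (+1); total 3.
Path Res→j→Out (+1); total 4.
Path Res→b→g→Out (+1); total 5.
No residual Res→Out path; max flow = 5.
Certifying cut of size 5: {Res→b, Res→d, Res→e, h→Out, j→Out}.

5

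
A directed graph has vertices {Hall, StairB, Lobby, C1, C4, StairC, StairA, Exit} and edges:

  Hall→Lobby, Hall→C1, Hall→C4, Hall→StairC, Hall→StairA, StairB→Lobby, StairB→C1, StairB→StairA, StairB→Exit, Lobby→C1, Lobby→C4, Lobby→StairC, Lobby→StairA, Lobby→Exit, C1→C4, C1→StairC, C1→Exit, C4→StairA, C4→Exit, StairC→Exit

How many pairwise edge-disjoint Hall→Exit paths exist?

4

Assign every edge capacity 1; by Menger, the answer equals the max flow.
Path Hall→Lobby→Exit (+1); total 1.
Path Hall→C1→Exit (+1); total 2.
Path Hall→C4→Exit (+1); total 3.
Path Hall→StairC→Exit (+1); total 4.
No residual Hall→Exit path; max flow = 4.
Certifying cut of size 4: {Hall→C1, Hall→C4, Hall→Lobby, Hall→StairC}.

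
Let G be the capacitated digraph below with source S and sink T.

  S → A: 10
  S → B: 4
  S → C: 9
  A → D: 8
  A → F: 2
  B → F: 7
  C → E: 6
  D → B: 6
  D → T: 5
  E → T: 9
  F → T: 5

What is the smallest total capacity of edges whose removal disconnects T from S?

Augment S→A→D→T: bottleneck 5, flow now 5.
Augment S→A→F→T: bottleneck 2, flow now 7.
Augment S→B→F→T: bottleneck 3, flow now 10.
Augment S→C→E→T: bottleneck 6, flow now 16.
No augmenting path remains; maximum flow = 16.
By max-flow min-cut, the minimum cut capacity equals the max flow.
In the residual graph, reachable from S: {S, A, B, C, D, F}.
Min-cut edges: C→E (6), D→T (5), F→T (5); capacity 6 + 5 + 5 = 16.

16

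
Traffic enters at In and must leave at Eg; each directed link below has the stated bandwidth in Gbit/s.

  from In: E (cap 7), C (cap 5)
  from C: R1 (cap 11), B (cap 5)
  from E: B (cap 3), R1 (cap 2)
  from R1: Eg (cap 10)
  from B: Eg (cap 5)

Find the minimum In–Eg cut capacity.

Augment In→C→R1→Eg: bottleneck 5, flow now 5.
Augment In→E→R1→Eg: bottleneck 2, flow now 7.
Augment In→E→B→Eg: bottleneck 3, flow now 10.
No augmenting path remains; maximum flow = 10.
By max-flow min-cut, the minimum cut capacity equals the max flow.
In the residual graph, reachable from In: {In, E}.
Min-cut edges: In→C (5), E→R1 (2), E→B (3); capacity 5 + 2 + 3 = 10.

10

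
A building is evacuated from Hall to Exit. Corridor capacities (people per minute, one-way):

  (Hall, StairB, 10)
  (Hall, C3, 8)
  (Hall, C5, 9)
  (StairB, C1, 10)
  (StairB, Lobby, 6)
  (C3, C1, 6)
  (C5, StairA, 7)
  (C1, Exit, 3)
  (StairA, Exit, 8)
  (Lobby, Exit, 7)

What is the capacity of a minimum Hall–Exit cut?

16

Augment Hall→StairB→C1→Exit: bottleneck 3, flow now 3.
Augment Hall→StairB→Lobby→Exit: bottleneck 6, flow now 9.
Augment Hall→C5→StairA→Exit: bottleneck 7, flow now 16.
No augmenting path remains; maximum flow = 16.
By max-flow min-cut, the minimum cut capacity equals the max flow.
In the residual graph, reachable from Hall: {Hall, StairB, C3, C5, C1}.
Min-cut edges: StairB→Lobby (6), C5→StairA (7), C1→Exit (3); capacity 6 + 7 + 3 = 16.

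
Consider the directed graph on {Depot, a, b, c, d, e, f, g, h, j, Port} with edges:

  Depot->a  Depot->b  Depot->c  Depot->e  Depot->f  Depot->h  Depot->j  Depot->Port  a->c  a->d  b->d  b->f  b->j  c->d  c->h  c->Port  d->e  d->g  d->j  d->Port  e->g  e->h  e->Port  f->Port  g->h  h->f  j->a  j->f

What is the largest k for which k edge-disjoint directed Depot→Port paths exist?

5

Assign every edge capacity 1; by Menger, the answer equals the max flow.
Path Depot→Port (+1); total 1.
Path Depot→c→Port (+1); total 2.
Path Depot→e→Port (+1); total 3.
Path Depot→f→Port (+1); total 4.
Path Depot→a→d→Port (+1); total 5.
No residual Depot→Port path; max flow = 5.
Certifying cut of size 5: {Depot→Port, c→Port, d→Port, e→Port, f→Port}.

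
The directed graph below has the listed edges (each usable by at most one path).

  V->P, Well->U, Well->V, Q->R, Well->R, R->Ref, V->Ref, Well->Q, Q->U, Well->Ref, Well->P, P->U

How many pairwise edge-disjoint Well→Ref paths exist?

3

Assign every edge capacity 1; by Menger, the answer equals the max flow.
Path Well→Ref (+1); total 1.
Path Well→R→Ref (+1); total 2.
Path Well→V→Ref (+1); total 3.
No residual Well→Ref path; max flow = 3.
Certifying cut of size 3: {R→Ref, Well→Ref, Well→V}.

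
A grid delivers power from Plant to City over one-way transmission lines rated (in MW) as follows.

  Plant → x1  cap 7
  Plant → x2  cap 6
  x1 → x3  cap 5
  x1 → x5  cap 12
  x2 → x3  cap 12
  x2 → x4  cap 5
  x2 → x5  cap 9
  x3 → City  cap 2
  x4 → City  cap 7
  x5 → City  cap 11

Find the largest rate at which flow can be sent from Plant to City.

13

Augment Plant→x1→x3→City: bottleneck 2, flow now 2.
Augment Plant→x1→x5→City: bottleneck 5, flow now 7.
Augment Plant→x2→x4→City: bottleneck 5, flow now 12.
Augment Plant→x2→x5→City: bottleneck 1, flow now 13.
No augmenting path remains; maximum flow = 13.
In the residual graph, reachable from Plant: {Plant}.
Min-cut edges: Plant→x1 (7), Plant→x2 (6); capacity 7 + 6 = 13.
This cut is saturated, so no flow can exceed 13.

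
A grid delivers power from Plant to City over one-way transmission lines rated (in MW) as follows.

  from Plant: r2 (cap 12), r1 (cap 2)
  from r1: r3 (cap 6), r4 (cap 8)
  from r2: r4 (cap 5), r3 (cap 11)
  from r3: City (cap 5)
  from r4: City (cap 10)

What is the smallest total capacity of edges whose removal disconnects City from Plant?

Augment Plant→r1→r3→City: bottleneck 2, flow now 2.
Augment Plant→r2→r3→City: bottleneck 3, flow now 5.
Augment Plant→r2→r4→City: bottleneck 5, flow now 10.
Augment Plant→r2→r3→r1→r4→City: bottleneck 2, flow now 12. (uses reverse residual edge)
No augmenting path remains; maximum flow = 12.
By max-flow min-cut, the minimum cut capacity equals the max flow.
In the residual graph, reachable from Plant: {Plant, r2, r3}.
Min-cut edges: Plant→r1 (2), r2→r4 (5), r3→City (5); capacity 2 + 5 + 5 = 12.

12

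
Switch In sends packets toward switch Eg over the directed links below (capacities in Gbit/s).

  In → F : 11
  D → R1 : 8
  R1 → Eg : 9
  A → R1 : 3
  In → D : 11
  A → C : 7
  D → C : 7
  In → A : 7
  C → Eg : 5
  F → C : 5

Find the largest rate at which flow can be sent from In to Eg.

14

Augment In→F→C→Eg: bottleneck 5, flow now 5.
Augment In→D→R1→Eg: bottleneck 8, flow now 13.
Augment In→A→R1→Eg: bottleneck 1, flow now 14.
No augmenting path remains; maximum flow = 14.
In the residual graph, reachable from In: {In, F, D, A, C, R1}.
Min-cut edges: C→Eg (5), R1→Eg (9); capacity 5 + 9 = 14.
This cut is saturated, so no flow can exceed 14.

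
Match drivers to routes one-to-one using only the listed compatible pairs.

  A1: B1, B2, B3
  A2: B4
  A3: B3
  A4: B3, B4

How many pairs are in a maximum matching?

3

Unit-capacity flow: source→left, listed edges, right→sink; max matching = max flow.
Augmenting path A1→B1 (+1); matched 1.
Augmenting path A2→B4 (+1); matched 2.
Augmenting path A3→B3 (+1); matched 3.
No augmenting path remains; maximum matching = 3.
König certificate: {A1, B3, B4} is a vertex cover of size 3 (every listed pair touches it), so no matching can be larger.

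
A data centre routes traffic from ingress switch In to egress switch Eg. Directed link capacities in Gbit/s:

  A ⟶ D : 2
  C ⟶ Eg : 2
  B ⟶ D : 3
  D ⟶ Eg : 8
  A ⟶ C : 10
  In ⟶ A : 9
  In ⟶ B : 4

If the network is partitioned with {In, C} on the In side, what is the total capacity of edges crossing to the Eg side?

15

Edges leaving {In, C}: In→A (9), In→B (4), C→Eg (2).
Cut capacity = 9 + 4 + 2 = 15.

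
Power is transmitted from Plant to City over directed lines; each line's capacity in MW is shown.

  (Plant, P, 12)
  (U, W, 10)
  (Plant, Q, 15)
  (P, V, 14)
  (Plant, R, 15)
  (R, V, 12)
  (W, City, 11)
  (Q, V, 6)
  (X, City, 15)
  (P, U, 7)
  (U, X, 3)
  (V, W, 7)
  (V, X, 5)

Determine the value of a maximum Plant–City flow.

Augment Plant→P→U→W→City: bottleneck 7, flow now 7.
Augment Plant→P→V→W→City: bottleneck 4, flow now 11.
Augment Plant→P→V→X→City: bottleneck 1, flow now 12.
Augment Plant→Q→V→X→City: bottleneck 4, flow now 16.
Augment Plant→Q→V→W→U→X→City: bottleneck 2, flow now 18. (uses reverse residual edge)
Augment Plant→R→V→W→U→X→City: bottleneck 1, flow now 19. (uses reverse residual edge)
No augmenting path remains; maximum flow = 19.
In the residual graph, reachable from Plant: {Plant, P, Q, R, V}.
Min-cut edges: P→U (7), V→W (7), V→X (5); capacity 7 + 7 + 5 = 19.
This cut is saturated, so no flow can exceed 19.

19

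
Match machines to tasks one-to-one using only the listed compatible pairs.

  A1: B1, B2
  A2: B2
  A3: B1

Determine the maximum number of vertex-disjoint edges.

Unit-capacity flow: source→left, listed edges, right→sink; max matching = max flow.
Augmenting path A1→B1 (+1); matched 1.
Augmenting path A2→B2 (+1); matched 2.
No augmenting path remains; maximum matching = 2.
König certificate: {B1, B2} is a vertex cover of size 2 (every listed pair touches it), so no matching can be larger.

2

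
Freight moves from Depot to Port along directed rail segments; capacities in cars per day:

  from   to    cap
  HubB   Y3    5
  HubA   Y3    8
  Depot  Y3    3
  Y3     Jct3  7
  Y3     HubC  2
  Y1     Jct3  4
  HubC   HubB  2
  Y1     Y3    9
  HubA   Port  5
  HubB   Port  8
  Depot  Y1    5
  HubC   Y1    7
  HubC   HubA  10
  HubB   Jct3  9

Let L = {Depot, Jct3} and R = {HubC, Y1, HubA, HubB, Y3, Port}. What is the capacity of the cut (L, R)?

Edges leaving {Depot, Jct3}: Depot→Y1 (5), Depot→Y3 (3).
Cut capacity = 5 + 3 = 8.

8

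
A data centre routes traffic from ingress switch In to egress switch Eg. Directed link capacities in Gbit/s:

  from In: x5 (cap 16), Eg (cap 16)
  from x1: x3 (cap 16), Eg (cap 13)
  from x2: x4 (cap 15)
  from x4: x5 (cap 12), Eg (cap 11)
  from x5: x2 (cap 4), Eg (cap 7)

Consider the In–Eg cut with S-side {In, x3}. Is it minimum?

Given cut capacity: 16 + 16 = 32.
Augment In→Eg: bottleneck 16, flow now 16.
Augment In→x5→Eg: bottleneck 7, flow now 23.
Augment In→x5→x2→x4→Eg: bottleneck 4, flow now 27.
No augmenting path remains; maximum flow = 27.
In the residual graph, reachable from In: {In, x5}.
Min-cut edges: In→Eg (16), x5→x2 (4), x5→Eg (7); capacity 16 + 4 + 7 = 27.
Cut capacity 32 exceeds the max flow 27, so it is not minimum.

No — its capacity is 32, but the minimum cut has capacity 27.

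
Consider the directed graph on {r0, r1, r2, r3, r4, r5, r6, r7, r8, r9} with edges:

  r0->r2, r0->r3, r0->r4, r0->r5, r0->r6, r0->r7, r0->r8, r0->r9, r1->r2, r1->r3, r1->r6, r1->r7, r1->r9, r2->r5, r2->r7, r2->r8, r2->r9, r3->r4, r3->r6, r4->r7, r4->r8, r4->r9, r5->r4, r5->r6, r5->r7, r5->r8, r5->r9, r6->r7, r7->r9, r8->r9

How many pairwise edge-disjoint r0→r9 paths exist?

6

Assign every edge capacity 1; by Menger, the answer equals the max flow.
Path r0→r9 (+1); total 1.
Path r0→r2→r9 (+1); total 2.
Path r0→r4→r9 (+1); total 3.
Path r0→r5→r9 (+1); total 4.
Path r0→r7→r9 (+1); total 5.
Path r0→r8→r9 (+1); total 6.
No residual r0→r9 path; max flow = 6.
Certifying cut of size 6: {r0→r2, r0→r5, r0→r9, r4→r9, r7→r9, r8→r9}.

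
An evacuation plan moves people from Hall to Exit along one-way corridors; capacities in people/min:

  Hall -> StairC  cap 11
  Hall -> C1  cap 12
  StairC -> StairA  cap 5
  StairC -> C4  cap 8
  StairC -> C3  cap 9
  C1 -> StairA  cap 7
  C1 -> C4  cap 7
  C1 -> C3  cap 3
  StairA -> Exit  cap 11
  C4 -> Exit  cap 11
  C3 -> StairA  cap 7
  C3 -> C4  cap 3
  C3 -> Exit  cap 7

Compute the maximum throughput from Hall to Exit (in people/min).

23

Augment Hall→StairC→StairA→Exit: bottleneck 5, flow now 5.
Augment Hall→StairC→C4→Exit: bottleneck 6, flow now 11.
Augment Hall→C1→StairA→Exit: bottleneck 6, flow now 17.
Augment Hall→C1→C4→Exit: bottleneck 5, flow now 22.
Augment Hall→C1→C3→Exit: bottleneck 1, flow now 23.
No augmenting path remains; maximum flow = 23.
In the residual graph, reachable from Hall: {Hall}.
Min-cut edges: Hall→StairC (11), Hall→C1 (12); capacity 11 + 12 = 23.
This cut is saturated, so no flow can exceed 23.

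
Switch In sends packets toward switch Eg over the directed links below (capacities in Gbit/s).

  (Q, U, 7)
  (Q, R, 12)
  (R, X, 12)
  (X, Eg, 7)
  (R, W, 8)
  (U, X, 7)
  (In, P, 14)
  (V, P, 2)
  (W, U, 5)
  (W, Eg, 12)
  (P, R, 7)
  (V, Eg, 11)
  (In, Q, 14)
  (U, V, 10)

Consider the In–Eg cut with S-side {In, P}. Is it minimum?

Given cut capacity: 14 + 7 = 21.
Augment In→P→R→W→Eg: bottleneck 7, flow now 7.
Augment In→Q→R→W→Eg: bottleneck 1, flow now 8.
Augment In→Q→R→X→Eg: bottleneck 7, flow now 15.
Augment In→Q→U→V→Eg: bottleneck 6, flow now 21.
No augmenting path remains; maximum flow = 21.
Cut capacity 21 equals the max flow, so it is a minimum cut.

Yes — it is a minimum cut (capacity 21).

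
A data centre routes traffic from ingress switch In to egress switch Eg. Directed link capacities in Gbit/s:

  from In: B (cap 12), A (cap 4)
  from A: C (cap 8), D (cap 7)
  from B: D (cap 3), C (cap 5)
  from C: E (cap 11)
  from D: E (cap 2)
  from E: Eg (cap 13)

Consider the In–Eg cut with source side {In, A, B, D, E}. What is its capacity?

26

Edges leaving {In, A, B, D, E}: A→C (8), B→C (5), E→Eg (13).
Cut capacity = 8 + 5 + 13 = 26.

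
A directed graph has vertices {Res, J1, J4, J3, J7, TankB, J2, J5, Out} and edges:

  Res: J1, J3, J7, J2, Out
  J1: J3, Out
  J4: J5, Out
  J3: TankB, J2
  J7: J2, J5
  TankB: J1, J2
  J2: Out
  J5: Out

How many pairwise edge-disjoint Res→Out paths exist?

Assign every edge capacity 1; by Menger, the answer equals the max flow.
Path Res→Out (+1); total 1.
Path Res→J1→Out (+1); total 2.
Path Res→J2→Out (+1); total 3.
Path Res→J7→J5→Out (+1); total 4.
No residual Res→Out path; max flow = 4.
Certifying cut of size 4: {J1→Out, J2→Out, Res→J7, Res→Out}.

4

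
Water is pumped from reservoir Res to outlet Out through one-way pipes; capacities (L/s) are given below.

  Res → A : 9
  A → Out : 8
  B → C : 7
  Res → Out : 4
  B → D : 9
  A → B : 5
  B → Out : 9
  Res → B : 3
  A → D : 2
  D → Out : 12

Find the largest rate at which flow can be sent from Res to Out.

16

Augment Res→Out: bottleneck 4, flow now 4.
Augment Res→A→Out: bottleneck 8, flow now 12.
Augment Res→B→Out: bottleneck 3, flow now 15.
Augment Res→A→B→Out: bottleneck 1, flow now 16.
No augmenting path remains; maximum flow = 16.
In the residual graph, reachable from Res: {Res}.
Min-cut edges: Res→A (9), Res→B (3), Res→Out (4); capacity 9 + 3 + 4 = 16.
This cut is saturated, so no flow can exceed 16.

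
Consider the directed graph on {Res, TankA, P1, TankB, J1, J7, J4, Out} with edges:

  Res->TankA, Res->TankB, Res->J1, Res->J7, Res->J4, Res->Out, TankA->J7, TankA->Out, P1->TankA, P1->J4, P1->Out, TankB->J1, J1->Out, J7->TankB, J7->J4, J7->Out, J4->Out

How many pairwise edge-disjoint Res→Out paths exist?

Assign every edge capacity 1; by Menger, the answer equals the max flow.
Path Res→Out (+1); total 1.
Path Res→TankA→Out (+1); total 2.
Path Res→J1→Out (+1); total 3.
Path Res→J7→Out (+1); total 4.
Path Res→J4→Out (+1); total 5.
No residual Res→Out path; max flow = 5.
Certifying cut of size 5: {J1→Out, Res→J4, Res→J7, Res→Out, Res→TankA}.

5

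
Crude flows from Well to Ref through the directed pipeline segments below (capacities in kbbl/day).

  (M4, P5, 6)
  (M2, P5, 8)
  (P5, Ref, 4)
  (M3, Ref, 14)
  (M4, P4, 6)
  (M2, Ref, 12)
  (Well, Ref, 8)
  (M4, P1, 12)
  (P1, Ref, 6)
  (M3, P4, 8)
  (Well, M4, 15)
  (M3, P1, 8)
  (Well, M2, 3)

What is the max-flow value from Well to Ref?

21

Augment Well→Ref: bottleneck 8, flow now 8.
Augment Well→M2→Ref: bottleneck 3, flow now 11.
Augment Well→M4→P5→Ref: bottleneck 4, flow now 15.
Augment Well→M4→P1→Ref: bottleneck 6, flow now 21.
No augmenting path remains; maximum flow = 21.
In the residual graph, reachable from Well: {Well, M4, P5, P1, P4}.
Min-cut edges: Well→M2 (3), Well→Ref (8), P5→Ref (4), P1→Ref (6); capacity 3 + 8 + 4 + 6 = 21.
This cut is saturated, so no flow can exceed 21.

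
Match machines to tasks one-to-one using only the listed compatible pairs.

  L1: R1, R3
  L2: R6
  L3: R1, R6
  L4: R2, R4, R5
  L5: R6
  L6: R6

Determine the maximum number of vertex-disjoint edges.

4

Unit-capacity flow: source→left, listed edges, right→sink; max matching = max flow.
Augmenting path L1→R1 (+1); matched 1.
Augmenting path L2→R6 (+1); matched 2.
Augmenting path L4→R2 (+1); matched 3.
Augmenting path L3→R1→L1→R3 (+1); matched 4.
No augmenting path remains; maximum matching = 4.
König certificate: {L1, L3, L4, R6} is a vertex cover of size 4 (every listed pair touches it), so no matching can be larger.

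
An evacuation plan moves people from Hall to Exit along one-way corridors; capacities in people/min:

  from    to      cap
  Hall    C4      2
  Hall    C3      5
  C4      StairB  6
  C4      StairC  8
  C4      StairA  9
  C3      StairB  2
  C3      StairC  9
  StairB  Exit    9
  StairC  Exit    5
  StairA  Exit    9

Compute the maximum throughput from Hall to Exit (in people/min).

Augment Hall→C4→StairB→Exit: bottleneck 2, flow now 2.
Augment Hall→C3→StairB→Exit: bottleneck 2, flow now 4.
Augment Hall→C3→StairC→Exit: bottleneck 3, flow now 7.
No augmenting path remains; maximum flow = 7.
In the residual graph, reachable from Hall: {Hall}.
Min-cut edges: Hall→C4 (2), Hall→C3 (5); capacity 2 + 5 = 7.
This cut is saturated, so no flow can exceed 7.

7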